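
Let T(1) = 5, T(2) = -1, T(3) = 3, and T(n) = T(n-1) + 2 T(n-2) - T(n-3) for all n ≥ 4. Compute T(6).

-8

T(4) = 3 + 2·(-1) - 5 = -4
T(5) = (-4) + 2·3 - (-1) = 3
T(6) = 3 + 2·(-4) - 3 = -8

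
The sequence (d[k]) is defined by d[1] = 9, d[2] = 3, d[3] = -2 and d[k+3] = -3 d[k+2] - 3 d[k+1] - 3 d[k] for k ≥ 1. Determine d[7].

d[4] = -3*(-2) - 3*3 - 3*9 = -30
d[5] = -3*(-30) - 3*(-2) - 3*3 = 87
d[6] = -3*87 - 3*(-30) - 3*(-2) = -165
d[7] = -3*(-165) - 3*87 - 3*(-30) = 324

324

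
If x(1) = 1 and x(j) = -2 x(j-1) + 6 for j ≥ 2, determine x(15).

-16382

The fixed point is 6/(1 + 2) = 2, so x(j) - 2 = -2(x(j-1) - 2).
Hence x(j) = -1·(-2)^{j-1} + 2.
x(15) = -1·(-2)^{14} + 2 = -1·16384 + 2 = -16382.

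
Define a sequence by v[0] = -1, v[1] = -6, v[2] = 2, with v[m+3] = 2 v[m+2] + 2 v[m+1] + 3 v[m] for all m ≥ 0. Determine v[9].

-7571

v[3] = 2*2 + 2*(-6) + 3*(-1) = -11
v[4] = 2*(-11) + 2*2 + 3*(-6) = -36
v[5] = 2*(-36) + 2*(-11) + 3*2 = -88
v[6] = 2*(-88) + 2*(-36) + 3*(-11) = -281
v[7] = 2*(-281) + 2*(-88) + 3*(-36) = -846
v[8] = 2*(-846) + 2*(-281) + 3*(-88) = -2518
v[9] = 2*(-2518) + 2*(-846) + 3*(-281) = -7571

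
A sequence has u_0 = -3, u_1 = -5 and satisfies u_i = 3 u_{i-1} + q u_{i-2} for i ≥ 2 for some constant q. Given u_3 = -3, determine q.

-3

u_2 = -15 - 3q
u_3 = -45 - 14q
So -45 - 14q = -3, giving q = -3.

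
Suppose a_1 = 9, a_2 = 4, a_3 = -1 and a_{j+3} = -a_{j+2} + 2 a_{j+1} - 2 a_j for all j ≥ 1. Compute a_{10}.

-331

a_4 = -(-1) + 2(4) - 2(9) = -9
a_5 = -(-9) + 2(-1) - 2(4) = -1
a_6 = -(-1) + 2(-9) - 2(-1) = -15
a_7 = -(-15) + 2(-1) - 2(-9) = 31
a_8 = -31 + 2(-15) - 2(-1) = -59
a_9 = -(-59) + 2(31) - 2(-15) = 151
a_{10} = -151 + 2(-59) - 2(31) = -331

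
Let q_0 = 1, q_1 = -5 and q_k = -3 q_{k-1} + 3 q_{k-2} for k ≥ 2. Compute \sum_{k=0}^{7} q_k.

-11260

q_2 = -3·(-5) + 3·1 = 18
q_3 = -3·18 + 3·(-5) = -69
q_4 = -3·(-69) + 3·18 = 261
q_5 = -3·261 + 3·(-69) = -990
q_6 = -3·(-990) + 3·261 = 3753
q_7 = -3·3753 + 3·(-990) = -14229
Sum = 1 + (-5) + 18 + (-69) + 261 + (-990) + 3753 + (-14229) = -11260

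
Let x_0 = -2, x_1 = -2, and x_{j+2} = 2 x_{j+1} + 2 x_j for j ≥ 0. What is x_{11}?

-63296

x_2 = 2·(-2) + 2·(-2) = -8
x_3 = 2·(-8) + 2·(-2) = -20
x_4 = 2·(-20) + 2·(-8) = -56
x_5 = 2·(-56) + 2·(-20) = -152
x_6 = 2·(-152) + 2·(-56) = -416
x_7 = 2·(-416) + 2·(-152) = -1136
x_8 = 2·(-1136) + 2·(-416) = -3104
x_9 = 2·(-3104) + 2·(-1136) = -8480
x_{10} = 2·(-8480) + 2·(-3104) = -23168
x_{11} = 2·(-23168) + 2·(-8480) = -63296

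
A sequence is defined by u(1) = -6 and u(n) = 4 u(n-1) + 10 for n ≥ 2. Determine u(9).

u(2) = 4(-6) + 10 = -14
u(3) = 4(-14) + 10 = -46
u(4) = 4(-46) + 10 = -174
u(5) = 4(-174) + 10 = -686
u(6) = 4(-686) + 10 = -2734
u(7) = 4(-2734) + 10 = -10926
u(8) = 4(-10926) + 10 = -43694
u(9) = 4(-43694) + 10 = -174766

-174766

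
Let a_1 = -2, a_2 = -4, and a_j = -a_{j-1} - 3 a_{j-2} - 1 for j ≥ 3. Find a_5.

a_3 = -(-4) - 3·(-2) - 1 = 9
a_4 = -9 - 3·(-4) - 1 = 2
a_5 = -2 - 3·9 - 1 = -30

-30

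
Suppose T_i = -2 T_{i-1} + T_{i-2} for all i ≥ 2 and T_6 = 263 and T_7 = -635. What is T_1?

-5

Rearranging, T_{i-2} = T_i + 2 T_{i-1}.
T_5 = -635 + 2·263 = -109
T_4 = 263 + 2·(-109) = 45
T_3 = -109 + 2·45 = -19
T_2 = 45 + 2·(-19) = 7
T_1 = -19 + 2·7 = -5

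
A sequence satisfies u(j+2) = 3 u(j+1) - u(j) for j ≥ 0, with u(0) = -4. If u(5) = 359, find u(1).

Let u(1) = v.
u(2) = 4 + 3v
u(3) = 12 + 8v
u(4) = 32 + 21v
u(5) = 84 + 55v
So 84 + 55v = 359, giving v = 5.

5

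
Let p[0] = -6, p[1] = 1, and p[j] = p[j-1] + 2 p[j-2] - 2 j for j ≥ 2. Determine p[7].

p[2] = 1 + 2·(-6) - 4 = -15
p[3] = (-15) + 2·1 - 6 = -19
p[4] = (-19) + 2·(-15) - 8 = -57
p[5] = (-57) + 2·(-19) - 10 = -105
p[6] = (-105) + 2·(-57) - 12 = -231
p[7] = (-231) + 2·(-105) - 14 = -455

-455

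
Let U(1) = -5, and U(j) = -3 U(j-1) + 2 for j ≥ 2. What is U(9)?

U(2) = -3*(-5) + 2 = 17
U(3) = -3*17 + 2 = -49
U(4) = -3*(-49) + 2 = 149
U(5) = -3*149 + 2 = -445
U(6) = -3*(-445) + 2 = 1337
U(7) = -3*1337 + 2 = -4009
U(8) = -3*(-4009) + 2 = 12029
U(9) = -3*12029 + 2 = -36085

-36085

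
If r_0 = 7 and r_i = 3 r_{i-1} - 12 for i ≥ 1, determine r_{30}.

The fixed point is -12/(1 - 3) = 6, so r_i - 6 = 3(r_{i-1} - 6).
Hence r_i = 1·3^i + 6.
r_{30} = 1·3^{30} + 6 = 1·205891132094649 + 6 = 205891132094655.

205891132094655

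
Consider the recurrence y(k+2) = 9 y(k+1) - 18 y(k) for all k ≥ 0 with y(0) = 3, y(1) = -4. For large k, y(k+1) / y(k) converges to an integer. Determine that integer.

6

The characteristic equation is r^2 - 9r + 18 = 0, which factors as (r - 6)(r - 3) = 0.
So the roots are 6 and 3. Since |6| > |3| and the coefficient of 6^k is non-zero, the ratio tends to 6.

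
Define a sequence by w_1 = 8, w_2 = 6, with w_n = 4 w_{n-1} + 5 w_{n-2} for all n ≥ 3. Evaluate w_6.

w_3 = 4·6 + 5·8 = 64
w_4 = 4·64 + 5·6 = 286
w_5 = 4·286 + 5·64 = 1464
w_6 = 4·1464 + 5·286 = 7286

7286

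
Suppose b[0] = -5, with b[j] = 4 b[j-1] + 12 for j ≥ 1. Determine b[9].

-262148

b[1] = 4(-5) + 12 = -8
b[2] = 4(-8) + 12 = -20
b[3] = 4(-20) + 12 = -68
b[4] = 4(-68) + 12 = -260
b[5] = 4(-260) + 12 = -1028
b[6] = 4(-1028) + 12 = -4100
b[7] = 4(-4100) + 12 = -16388
b[8] = 4(-16388) + 12 = -65540
b[9] = 4(-65540) + 12 = -262148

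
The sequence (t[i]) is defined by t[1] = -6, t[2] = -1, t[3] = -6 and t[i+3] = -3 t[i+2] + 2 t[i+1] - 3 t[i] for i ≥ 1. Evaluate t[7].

-1581

t[4] = -3(-6) + 2(-1) - 3(-6) = 34
t[5] = -3(34) + 2(-6) - 3(-1) = -111
t[6] = -3(-111) + 2(34) - 3(-6) = 419
t[7] = -3(419) + 2(-111) - 3(34) = -1581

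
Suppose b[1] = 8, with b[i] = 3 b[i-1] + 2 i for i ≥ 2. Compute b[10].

206660

b[2] = 3(8) + 4 = 28
b[3] = 3(28) + 6 = 90
b[4] = 3(90) + 8 = 278
b[5] = 3(278) + 10 = 844
b[6] = 3(844) + 12 = 2544
b[7] = 3(2544) + 14 = 7646
b[8] = 3(7646) + 16 = 22954
b[9] = 3(22954) + 18 = 68880
b[10] = 3(68880) + 20 = 206660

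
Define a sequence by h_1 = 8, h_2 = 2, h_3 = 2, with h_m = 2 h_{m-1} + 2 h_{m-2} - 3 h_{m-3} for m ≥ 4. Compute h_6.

-106

h_4 = 2*2 + 2*2 - 3*8 = -16
h_5 = 2*(-16) + 2*2 - 3*2 = -34
h_6 = 2*(-34) + 2*(-16) - 3*2 = -106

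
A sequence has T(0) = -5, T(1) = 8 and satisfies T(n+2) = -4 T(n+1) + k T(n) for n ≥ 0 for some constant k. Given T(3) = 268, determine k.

T(2) = -32 - 5k
T(3) = 128 + 28k
So 128 + 28k = 268, giving k = 5.

5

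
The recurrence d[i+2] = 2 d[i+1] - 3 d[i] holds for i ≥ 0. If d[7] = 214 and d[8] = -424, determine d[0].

8

Rearranging, d[i-2] = (d[i] - 2 d[i-1]) / -3.
d[6] = (-424 - 2·214) / -3 = -852/-3 = 284
d[5] = (214 - 2·284) / -3 = -354/-3 = 118
d[4] = (284 - 2·118) / -3 = 48/-3 = -16
d[3] = (118 - 2·(-16)) / -3 = 150/-3 = -50
d[2] = (-16 - 2·(-50)) / -3 = 84/-3 = -28
d[1] = (-50 - 2·(-28)) / -3 = 6/-3 = -2
d[0] = (-28 - 2·(-2)) / -3 = -24/-3 = 8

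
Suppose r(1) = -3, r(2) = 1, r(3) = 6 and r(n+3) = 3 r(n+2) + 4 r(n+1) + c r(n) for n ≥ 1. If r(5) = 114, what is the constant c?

r(4) = 22 - 3c
r(5) = 90 - 8c
So 90 - 8c = 114, giving c = -3.

-3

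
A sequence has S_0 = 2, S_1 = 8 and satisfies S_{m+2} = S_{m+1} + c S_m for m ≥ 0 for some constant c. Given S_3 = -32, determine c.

S_2 = 8 + 2c
S_3 = 8 + 10c
So 8 + 10c = -32, giving c = -4.

-4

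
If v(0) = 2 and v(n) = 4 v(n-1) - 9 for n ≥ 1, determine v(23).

-70368744177661

The fixed point is -9/(1 - 4) = 3, so v(n) - 3 = 4(v(n-1) - 3).
Hence v(n) = -1·4^n + 3.
v(23) = -1·4^{23} + 3 = -1·70368744177664 + 3 = -70368744177661.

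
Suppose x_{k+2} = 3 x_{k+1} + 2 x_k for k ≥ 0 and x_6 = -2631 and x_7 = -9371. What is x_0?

Rearranging, x_{k-2} = (x_k - 3 x_{k-1}) / 2.
x_5 = (-9371 - 3·(-2631)) / 2 = -1478/2 = -739
x_4 = (-2631 - 3·(-739)) / 2 = -414/2 = -207
x_3 = (-739 - 3·(-207)) / 2 = -118/2 = -59
x_2 = (-207 - 3·(-59)) / 2 = -30/2 = -15
x_1 = (-59 - 3·(-15)) / 2 = -14/2 = -7
x_0 = (-15 - 3·(-7)) / 2 = 6/2 = 3

3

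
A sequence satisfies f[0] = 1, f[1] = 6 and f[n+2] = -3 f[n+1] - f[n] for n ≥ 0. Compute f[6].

f[2] = -3·6 - 1 = -19
f[3] = -3·(-19) - 6 = 51
f[4] = -3·51 - (-19) = -134
f[5] = -3·(-134) - 51 = 351
f[6] = -3·351 - (-134) = -919

-919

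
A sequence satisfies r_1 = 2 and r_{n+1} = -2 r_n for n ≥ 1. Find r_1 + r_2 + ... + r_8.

-170

r_2 = -2(2) = -4
r_3 = -2(-4) = 8
r_4 = -2(8) = -16
r_5 = -2(-16) = 32
r_6 = -2(32) = -64
r_7 = -2(-64) = 128
r_8 = -2(128) = -256
Sum = 2 + (-4) + 8 + (-16) + 32 + (-64) + 128 + (-256) = -170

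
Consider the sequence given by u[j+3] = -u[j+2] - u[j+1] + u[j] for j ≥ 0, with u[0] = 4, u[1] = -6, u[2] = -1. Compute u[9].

42

u[3] = -(-1) - (-6) + 4 = 11
u[4] = -11 - (-1) + (-6) = -16
u[5] = -(-16) - 11 + (-1) = 4
u[6] = -4 - (-16) + 11 = 23
u[7] = -23 - 4 + (-16) = -43
u[8] = -(-43) - 23 + 4 = 24
u[9] = -24 - (-43) + 23 = 42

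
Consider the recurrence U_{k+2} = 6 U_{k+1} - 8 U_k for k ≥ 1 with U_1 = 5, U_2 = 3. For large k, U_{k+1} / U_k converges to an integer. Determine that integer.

The characteristic equation is r^2 - 6r + 8 = 0, which factors as (r - 4)(r - 2) = 0.
So the roots are 4 and 2. Since |4| > |2| and the coefficient of 4^k is non-zero, the ratio tends to 4.

4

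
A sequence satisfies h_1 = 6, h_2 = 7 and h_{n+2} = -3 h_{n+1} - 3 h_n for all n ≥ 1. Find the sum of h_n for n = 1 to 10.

h_3 = -3·7 - 3·6 = -39
h_4 = -3·(-39) - 3·7 = 96
h_5 = -3·96 - 3·(-39) = -171
h_6 = -3·(-171) - 3·96 = 225
h_7 = -3·225 - 3·(-171) = -162
h_8 = -3·(-162) - 3·225 = -189
h_9 = -3·(-189) - 3·(-162) = 1053
h_{10} = -3·1053 - 3·(-189) = -2592
Sum = 6 + 7 + (-39) + 96 + (-171) + 225 + (-162) + (-189) + 1053 + (-2592) = -1766

-1766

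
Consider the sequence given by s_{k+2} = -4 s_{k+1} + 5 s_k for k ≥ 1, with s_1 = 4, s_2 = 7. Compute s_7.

s_3 = -4(7) + 5(4) = -8
s_4 = -4(-8) + 5(7) = 67
s_5 = -4(67) + 5(-8) = -308
s_6 = -4(-308) + 5(67) = 1567
s_7 = -4(1567) + 5(-308) = -7808

-7808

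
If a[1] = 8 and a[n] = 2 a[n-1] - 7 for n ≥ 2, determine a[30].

536870919

The fixed point is -7/(1 - 2) = 7, so a[n] - 7 = 2(a[n-1] - 7).
Hence a[n] = 1·2^{n-1} + 7.
a[30] = 1·2^{29} + 7 = 1·536870912 + 7 = 536870919.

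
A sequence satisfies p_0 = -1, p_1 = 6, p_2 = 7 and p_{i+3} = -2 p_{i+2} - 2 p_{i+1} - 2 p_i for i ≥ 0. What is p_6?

p_3 = -2·7 - 2·6 - 2·(-1) = -24
p_4 = -2·(-24) - 2·7 - 2·6 = 22
p_5 = -2·22 - 2·(-24) - 2·7 = -10
p_6 = -2·(-10) - 2·22 - 2·(-24) = 24

24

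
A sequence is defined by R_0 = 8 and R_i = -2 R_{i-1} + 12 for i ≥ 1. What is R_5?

R_1 = -2·8 + 12 = -4
R_2 = -2·(-4) + 12 = 20
R_3 = -2·20 + 12 = -28
R_4 = -2·(-28) + 12 = 68
R_5 = -2·68 + 12 = -124

-124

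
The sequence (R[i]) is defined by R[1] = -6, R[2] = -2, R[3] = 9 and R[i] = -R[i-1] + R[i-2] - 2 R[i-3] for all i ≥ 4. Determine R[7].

39

R[4] = -9 + (-2) - 2*(-6) = 1
R[5] = -1 + 9 - 2*(-2) = 12
R[6] = -12 + 1 - 2*9 = -29
R[7] = -(-29) + 12 - 2*1 = 39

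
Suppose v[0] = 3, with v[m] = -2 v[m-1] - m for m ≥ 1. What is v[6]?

v[1] = -2(3) - 1 = -7
v[2] = -2(-7) - 2 = 12
v[3] = -2(12) - 3 = -27
v[4] = -2(-27) - 4 = 50
v[5] = -2(50) - 5 = -105
v[6] = -2(-105) - 6 = 204

204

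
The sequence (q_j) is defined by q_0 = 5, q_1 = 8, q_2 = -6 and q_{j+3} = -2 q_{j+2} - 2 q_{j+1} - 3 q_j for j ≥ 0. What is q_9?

q_3 = -2·(-6) - 2·8 - 3·5 = -19
q_4 = -2·(-19) - 2·(-6) - 3·8 = 26
q_5 = -2·26 - 2·(-19) - 3·(-6) = 4
q_6 = -2·4 - 2·26 - 3·(-19) = -3
q_7 = -2·(-3) - 2·4 - 3·26 = -80
q_8 = -2·(-80) - 2·(-3) - 3·4 = 154
q_9 = -2·154 - 2·(-80) - 3·(-3) = -139

-139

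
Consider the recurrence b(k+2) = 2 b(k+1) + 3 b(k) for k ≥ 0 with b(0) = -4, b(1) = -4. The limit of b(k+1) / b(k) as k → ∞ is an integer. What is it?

The characteristic equation is r^2 - 2r - 3 = 0, which factors as (r - 3)(r + 1) = 0.
So the roots are 3 and -1. Since |3| > |-1| and the coefficient of 3^k is non-zero, the ratio tends to 3.

3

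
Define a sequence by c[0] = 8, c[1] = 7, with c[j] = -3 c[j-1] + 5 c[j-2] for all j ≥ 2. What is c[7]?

-10717

c[2] = -3·7 + 5·8 = 19
c[3] = -3·19 + 5·7 = -22
c[4] = -3·(-22) + 5·19 = 161
c[5] = -3·161 + 5·(-22) = -593
c[6] = -3·(-593) + 5·161 = 2584
c[7] = -3·2584 + 5·(-593) = -10717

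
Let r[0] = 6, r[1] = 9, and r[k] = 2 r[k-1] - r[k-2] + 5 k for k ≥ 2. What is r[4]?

98

r[2] = 2·9 - 6 + 10 = 22
r[3] = 2·22 - 9 + 15 = 50
r[4] = 2·50 - 22 + 20 = 98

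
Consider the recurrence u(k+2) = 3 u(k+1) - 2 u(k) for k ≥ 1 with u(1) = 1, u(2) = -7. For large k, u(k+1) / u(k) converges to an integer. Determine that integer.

The characteristic equation is r^2 - 3r + 2 = 0, which factors as (r - 2)(r - 1) = 0.
So the roots are 2 and 1. Since |2| > |1| and the coefficient of 2^k is non-zero, the ratio tends to 2.

2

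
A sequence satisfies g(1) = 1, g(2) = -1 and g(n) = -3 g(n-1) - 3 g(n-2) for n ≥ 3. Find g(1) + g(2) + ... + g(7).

-15

g(3) = -3(-1) - 3(1) = 0
g(4) = -3(0) - 3(-1) = 3
g(5) = -3(3) - 3(0) = -9
g(6) = -3(-9) - 3(3) = 18
g(7) = -3(18) - 3(-9) = -27
Sum = 1 + (-1) + 0 + 3 + (-9) + 18 + (-27) = -15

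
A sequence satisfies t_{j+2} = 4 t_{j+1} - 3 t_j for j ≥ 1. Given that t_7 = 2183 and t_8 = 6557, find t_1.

Rearranging, t_{j-2} = (t_j - 4 t_{j-1}) / -3.
t_6 = (6557 - 4(2183)) / -3 = -2175/-3 = 725
t_5 = (2183 - 4(725)) / -3 = -717/-3 = 239
t_4 = (725 - 4(239)) / -3 = -231/-3 = 77
t_3 = (239 - 4(77)) / -3 = -69/-3 = 23
t_2 = (77 - 4(23)) / -3 = -15/-3 = 5
t_1 = (23 - 4(5)) / -3 = 3/-3 = -1

-1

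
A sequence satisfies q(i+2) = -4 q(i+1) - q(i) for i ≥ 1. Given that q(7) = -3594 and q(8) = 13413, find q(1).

6

Rearranging, q(i-2) = -(q(i) + 4 q(i-1)).
q(6) = -(13413 + 4·(-3594)) = 963
q(5) = -(-3594 + 4·963) = -258
q(4) = -(963 + 4·(-258)) = 69
q(3) = -(-258 + 4·69) = -18
q(2) = -(69 + 4·(-18)) = 3
q(1) = -(-18 + 4·3) = 6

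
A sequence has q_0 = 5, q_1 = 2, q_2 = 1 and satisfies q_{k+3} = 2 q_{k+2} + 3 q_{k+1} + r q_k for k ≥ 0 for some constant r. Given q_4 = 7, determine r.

q_3 = 8 + 5r
q_4 = 19 + 12r
So 19 + 12r = 7, giving r = -1.

-1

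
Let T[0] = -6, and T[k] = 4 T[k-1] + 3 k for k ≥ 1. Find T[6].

T[1] = 4·(-6) + 3 = -21
T[2] = 4·(-21) + 6 = -78
T[3] = 4·(-78) + 9 = -303
T[4] = 4·(-303) + 12 = -1200
T[5] = 4·(-1200) + 15 = -4785
T[6] = 4·(-4785) + 18 = -19122

-19122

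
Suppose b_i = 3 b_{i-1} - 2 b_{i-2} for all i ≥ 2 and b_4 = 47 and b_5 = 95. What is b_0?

2

Rearranging, b_{i-2} = (b_i - 3 b_{i-1}) / -2.
b_3 = (95 - 3*47) / -2 = -46/-2 = 23
b_2 = (47 - 3*23) / -2 = -22/-2 = 11
b_1 = (23 - 3*11) / -2 = -10/-2 = 5
b_0 = (11 - 3*5) / -2 = -4/-2 = 2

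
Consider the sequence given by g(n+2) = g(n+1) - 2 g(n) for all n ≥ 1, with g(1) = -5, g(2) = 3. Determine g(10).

-81

g(3) = 3 - 2*(-5) = 13
g(4) = 13 - 2*3 = 7
g(5) = 7 - 2*13 = -19
g(6) = (-19) - 2*7 = -33
g(7) = (-33) - 2*(-19) = 5
g(8) = 5 - 2*(-33) = 71
g(9) = 71 - 2*5 = 61
g(10) = 61 - 2*71 = -81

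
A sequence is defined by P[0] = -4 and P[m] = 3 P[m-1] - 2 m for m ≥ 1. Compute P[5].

P[1] = 3·(-4) - 2 = -14
P[2] = 3·(-14) - 4 = -46
P[3] = 3·(-46) - 6 = -144
P[4] = 3·(-144) - 8 = -440
P[5] = 3·(-440) - 10 = -1330

-1330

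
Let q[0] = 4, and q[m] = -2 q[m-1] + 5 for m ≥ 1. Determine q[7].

-297

q[1] = -2·4 + 5 = -3
q[2] = -2·(-3) + 5 = 11
q[3] = -2·11 + 5 = -17
q[4] = -2·(-17) + 5 = 39
q[5] = -2·39 + 5 = -73
q[6] = -2·(-73) + 5 = 151
q[7] = -2·151 + 5 = -297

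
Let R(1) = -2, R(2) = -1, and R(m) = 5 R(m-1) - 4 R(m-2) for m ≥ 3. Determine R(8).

5459

R(3) = 5(-1) - 4(-2) = 3
R(4) = 5(3) - 4(-1) = 19
R(5) = 5(19) - 4(3) = 83
R(6) = 5(83) - 4(19) = 339
R(7) = 5(339) - 4(83) = 1363
R(8) = 5(1363) - 4(339) = 5459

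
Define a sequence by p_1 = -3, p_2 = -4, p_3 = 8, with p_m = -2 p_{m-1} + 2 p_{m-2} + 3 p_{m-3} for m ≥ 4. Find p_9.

2192

p_4 = -2(8) + 2(-4) + 3(-3) = -33
p_5 = -2(-33) + 2(8) + 3(-4) = 70
p_6 = -2(70) + 2(-33) + 3(8) = -182
p_7 = -2(-182) + 2(70) + 3(-33) = 405
p_8 = -2(405) + 2(-182) + 3(70) = -964
p_9 = -2(-964) + 2(405) + 3(-182) = 2192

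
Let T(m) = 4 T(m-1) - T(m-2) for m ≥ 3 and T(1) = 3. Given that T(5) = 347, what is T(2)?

Let T(2) = x.
T(3) = -3 + 4x
T(4) = -12 + 15x
T(5) = -45 + 56x
So -45 + 56x = 347, giving x = 7.

7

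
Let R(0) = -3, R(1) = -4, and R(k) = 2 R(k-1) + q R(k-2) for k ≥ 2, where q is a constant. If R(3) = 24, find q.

R(2) = -8 - 3q
R(3) = -16 - 10q
So -16 - 10q = 24, giving q = -4.

-4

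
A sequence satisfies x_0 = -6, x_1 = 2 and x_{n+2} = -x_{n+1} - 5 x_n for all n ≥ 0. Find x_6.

x_2 = -2 - 5·(-6) = 28
x_3 = -28 - 5·2 = -38
x_4 = -(-38) - 5·28 = -102
x_5 = -(-102) - 5·(-38) = 292
x_6 = -292 - 5·(-102) = 218

218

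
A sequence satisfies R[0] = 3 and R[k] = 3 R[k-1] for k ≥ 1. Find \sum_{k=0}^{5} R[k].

R[1] = 3*3 = 9
R[2] = 3*9 = 27
R[3] = 3*27 = 81
R[4] = 3*81 = 243
R[5] = 3*243 = 729
Sum = 3 + 9 + 27 + 81 + 243 + 729 = 1092

1092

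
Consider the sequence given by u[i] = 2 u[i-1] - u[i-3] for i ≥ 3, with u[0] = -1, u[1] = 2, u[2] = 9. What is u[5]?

u[3] = 2(9) - (-1) = 19
u[4] = 2(19) - 2 = 36
u[5] = 2(36) - 9 = 63

63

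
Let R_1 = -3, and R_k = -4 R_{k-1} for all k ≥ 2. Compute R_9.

-196608

R_2 = -4·(-3) = 12
R_3 = -4·12 = -48
R_4 = -4·(-48) = 192
R_5 = -4·192 = -768
R_6 = -4·(-768) = 3072
R_7 = -4·3072 = -12288
R_8 = -4·(-12288) = 49152
R_9 = -4·49152 = -196608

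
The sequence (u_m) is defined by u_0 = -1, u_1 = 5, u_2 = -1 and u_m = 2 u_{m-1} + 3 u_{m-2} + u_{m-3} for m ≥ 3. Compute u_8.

u_3 = 2·(-1) + 3·5 + (-1) = 12
u_4 = 2·12 + 3·(-1) + 5 = 26
u_5 = 2·26 + 3·12 + (-1) = 87
u_6 = 2·87 + 3·26 + 12 = 264
u_7 = 2·264 + 3·87 + 26 = 815
u_8 = 2·815 + 3·264 + 87 = 2509

2509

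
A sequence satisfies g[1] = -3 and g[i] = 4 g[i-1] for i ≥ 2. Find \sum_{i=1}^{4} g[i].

-255

g[2] = 4*(-3) = -12
g[3] = 4*(-12) = -48
g[4] = 4*(-48) = -192
Sum = (-3) + (-12) + (-48) + (-192) = -255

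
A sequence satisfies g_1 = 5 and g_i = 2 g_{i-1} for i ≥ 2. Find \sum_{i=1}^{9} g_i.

2555

g_2 = 2·5 = 10
g_3 = 2·10 = 20
g_4 = 2·20 = 40
g_5 = 2·40 = 80
g_6 = 2·80 = 160
g_7 = 2·160 = 320
g_8 = 2·320 = 640
g_9 = 2·640 = 1280
Sum = 5 + 10 + 20 + 40 + 80 + 160 + 320 + 640 + 1280 = 2555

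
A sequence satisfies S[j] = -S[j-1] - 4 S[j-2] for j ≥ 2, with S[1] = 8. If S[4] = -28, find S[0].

-7

Let S[0] = y.
S[2] = -8 - 4y
S[3] = -24 + 4y
S[4] = 56 + 12y
So 56 + 12y = -28, giving y = -7.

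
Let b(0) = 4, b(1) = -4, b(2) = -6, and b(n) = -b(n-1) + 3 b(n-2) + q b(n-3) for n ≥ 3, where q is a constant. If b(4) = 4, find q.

b(3) = -6 + 4q
b(4) = -12 - 8q
So -12 - 8q = 4, giving q = -2.

-2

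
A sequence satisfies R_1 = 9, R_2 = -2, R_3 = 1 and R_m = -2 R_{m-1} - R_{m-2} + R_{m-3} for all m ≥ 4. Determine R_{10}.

R_4 = -2·1 - (-2) + 9 = 9
R_5 = -2·9 - 1 + (-2) = -21
R_6 = -2·(-21) - 9 + 1 = 34
R_7 = -2·34 - (-21) + 9 = -38
R_8 = -2·(-38) - 34 + (-21) = 21
R_9 = -2·21 - (-38) + 34 = 30
R_{10} = -2·30 - 21 + (-38) = -119

-119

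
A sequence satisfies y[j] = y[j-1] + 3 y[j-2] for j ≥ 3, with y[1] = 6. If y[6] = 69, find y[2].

Let y[2] = v.
y[3] = 18 + v
y[4] = 18 + 4v
y[5] = 72 + 7v
y[6] = 126 + 19v
So 126 + 19v = 69, giving v = -3.

-3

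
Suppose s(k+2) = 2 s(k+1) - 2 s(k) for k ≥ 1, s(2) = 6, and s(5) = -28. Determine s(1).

Let s(1) = w.
s(3) = 12 - 2w
s(4) = 12 - 4w
s(5) = -4w
So -4w = -28, giving w = 7.

7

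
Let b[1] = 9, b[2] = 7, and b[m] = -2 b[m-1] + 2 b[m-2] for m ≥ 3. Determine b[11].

b[3] = -2*7 + 2*9 = 4
b[4] = -2*4 + 2*7 = 6
b[5] = -2*6 + 2*4 = -4
b[6] = -2*(-4) + 2*6 = 20
b[7] = -2*20 + 2*(-4) = -48
b[8] = -2*(-48) + 2*20 = 136
b[9] = -2*136 + 2*(-48) = -368
b[10] = -2*(-368) + 2*136 = 1008
b[11] = -2*1008 + 2*(-368) = -2752

-2752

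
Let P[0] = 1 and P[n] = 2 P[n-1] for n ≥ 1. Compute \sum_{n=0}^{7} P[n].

P[1] = 2(1) = 2
P[2] = 2(2) = 4
P[3] = 2(4) = 8
P[4] = 2(8) = 16
P[5] = 2(16) = 32
P[6] = 2(32) = 64
P[7] = 2(64) = 128
Sum = 1 + 2 + 4 + 8 + 16 + 32 + 64 + 128 = 255

255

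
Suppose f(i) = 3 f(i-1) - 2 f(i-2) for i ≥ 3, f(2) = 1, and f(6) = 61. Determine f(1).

Let f(1) = z.
f(3) = 3 - 2z
f(4) = 7 - 6z
f(5) = 15 - 14z
f(6) = 31 - 30z
So 31 - 30z = 61, giving z = -1.

-1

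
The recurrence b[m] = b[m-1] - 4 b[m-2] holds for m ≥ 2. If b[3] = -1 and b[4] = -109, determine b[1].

Rearranging, b[m-2] = (b[m] - b[m-1]) / -4.
b[2] = (-109 - (-1)) / -4 = -108/-4 = 27
b[1] = (-1 - 27) / -4 = -28/-4 = 7

7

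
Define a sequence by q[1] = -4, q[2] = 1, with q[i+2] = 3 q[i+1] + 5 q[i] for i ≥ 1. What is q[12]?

q[3] = 3·1 + 5·(-4) = -17
q[4] = 3·(-17) + 5·1 = -46
q[5] = 3·(-46) + 5·(-17) = -223
q[6] = 3·(-223) + 5·(-46) = -899
q[7] = 3·(-899) + 5·(-223) = -3812
q[8] = 3·(-3812) + 5·(-899) = -15931
q[9] = 3·(-15931) + 5·(-3812) = -66853
q[10] = 3·(-66853) + 5·(-15931) = -280214
q[11] = 3·(-280214) + 5·(-66853) = -1174907
q[12] = 3·(-1174907) + 5·(-280214) = -4925791

-4925791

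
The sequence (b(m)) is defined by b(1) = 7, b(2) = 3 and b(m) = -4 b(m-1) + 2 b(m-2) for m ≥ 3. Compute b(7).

b(3) = -4*3 + 2*7 = 2
b(4) = -4*2 + 2*3 = -2
b(5) = -4*(-2) + 2*2 = 12
b(6) = -4*12 + 2*(-2) = -52
b(7) = -4*(-52) + 2*12 = 232

232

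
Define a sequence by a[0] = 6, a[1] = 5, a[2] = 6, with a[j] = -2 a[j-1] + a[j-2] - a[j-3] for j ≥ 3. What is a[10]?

7803

a[3] = -2(6) + 5 - 6 = -13
a[4] = -2(-13) + 6 - 5 = 27
a[5] = -2(27) + (-13) - 6 = -73
a[6] = -2(-73) + 27 - (-13) = 186
a[7] = -2(186) + (-73) - 27 = -472
a[8] = -2(-472) + 186 - (-73) = 1203
a[9] = -2(1203) + (-472) - 186 = -3064
a[10] = -2(-3064) + 1203 - (-472) = 7803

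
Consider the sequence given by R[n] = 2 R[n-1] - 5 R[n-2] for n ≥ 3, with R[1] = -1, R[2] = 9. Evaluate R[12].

-19679

R[3] = 2(9) - 5(-1) = 23
R[4] = 2(23) - 5(9) = 1
R[5] = 2(1) - 5(23) = -113
R[6] = 2(-113) - 5(1) = -231
R[7] = 2(-231) - 5(-113) = 103
R[8] = 2(103) - 5(-231) = 1361
R[9] = 2(1361) - 5(103) = 2207
R[10] = 2(2207) - 5(1361) = -2391
R[11] = 2(-2391) - 5(2207) = -15817
R[12] = 2(-15817) - 5(-2391) = -19679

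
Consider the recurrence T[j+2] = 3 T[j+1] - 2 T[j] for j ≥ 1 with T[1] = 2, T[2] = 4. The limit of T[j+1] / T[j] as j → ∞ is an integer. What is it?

2

The characteristic equation is r^2 - 3r + 2 = 0, which factors as (r - 2)(r - 1) = 0.
So the roots are 2 and 1. Since |2| > |1| and the coefficient of 2^j is non-zero, the ratio tends to 2.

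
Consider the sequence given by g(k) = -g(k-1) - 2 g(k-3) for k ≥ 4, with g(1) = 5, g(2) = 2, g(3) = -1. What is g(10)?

g(4) = -(-1) - 2*5 = -9
g(5) = -(-9) - 2*2 = 5
g(6) = -5 - 2*(-1) = -3
g(7) = -(-3) - 2*(-9) = 21
g(8) = -21 - 2*5 = -31
g(9) = -(-31) - 2*(-3) = 37
g(10) = -37 - 2*21 = -79

-79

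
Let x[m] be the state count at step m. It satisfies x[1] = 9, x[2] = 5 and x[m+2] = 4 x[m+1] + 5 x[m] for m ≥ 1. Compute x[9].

x[3] = 4·5 + 5·9 = 65
x[4] = 4·65 + 5·5 = 285
x[5] = 4·285 + 5·65 = 1465
x[6] = 4·1465 + 5·285 = 7285
x[7] = 4·7285 + 5·1465 = 36465
x[8] = 4·36465 + 5·7285 = 182285
x[9] = 4·182285 + 5·36465 = 911465

911465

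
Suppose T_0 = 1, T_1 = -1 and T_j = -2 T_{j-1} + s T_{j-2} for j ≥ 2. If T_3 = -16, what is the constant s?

4

T_2 = 2 + s
T_3 = -4 - 3s
So -4 - 3s = -16, giving s = 4.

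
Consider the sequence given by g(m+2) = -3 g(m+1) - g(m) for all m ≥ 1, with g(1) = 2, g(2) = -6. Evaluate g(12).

g(3) = -3·(-6) - 2 = 16
g(4) = -3·16 - (-6) = -42
g(5) = -3·(-42) - 16 = 110
g(6) = -3·110 - (-42) = -288
g(7) = -3·(-288) - 110 = 754
g(8) = -3·754 - (-288) = -1974
g(9) = -3·(-1974) - 754 = 5168
g(10) = -3·5168 - (-1974) = -13530
g(11) = -3·(-13530) - 5168 = 35422
g(12) = -3·35422 - (-13530) = -92736

-92736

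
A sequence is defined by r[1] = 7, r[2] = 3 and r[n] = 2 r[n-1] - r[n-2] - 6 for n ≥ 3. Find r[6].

-73

r[3] = 2·3 - 7 - 6 = -7
r[4] = 2·(-7) - 3 - 6 = -23
r[5] = 2·(-23) - (-7) - 6 = -45
r[6] = 2·(-45) - (-23) - 6 = -73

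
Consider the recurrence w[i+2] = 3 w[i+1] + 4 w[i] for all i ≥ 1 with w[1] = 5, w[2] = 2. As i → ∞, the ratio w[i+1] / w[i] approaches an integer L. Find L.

The characteristic equation is r^2 - 3r - 4 = 0, which factors as (r - 4)(r + 1) = 0.
So the roots are 4 and -1. Since |4| > |-1| and the coefficient of 4^i is non-zero, the ratio tends to 4.

4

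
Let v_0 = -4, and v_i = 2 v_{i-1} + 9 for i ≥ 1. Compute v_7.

v_1 = 2(-4) + 9 = 1
v_2 = 2(1) + 9 = 11
v_3 = 2(11) + 9 = 31
v_4 = 2(31) + 9 = 71
v_5 = 2(71) + 9 = 151
v_6 = 2(151) + 9 = 311
v_7 = 2(311) + 9 = 631

631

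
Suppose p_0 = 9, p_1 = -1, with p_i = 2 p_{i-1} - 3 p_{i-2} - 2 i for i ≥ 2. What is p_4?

-47

p_2 = 2(-1) - 3(9) - 4 = -33
p_3 = 2(-33) - 3(-1) - 6 = -69
p_4 = 2(-69) - 3(-33) - 8 = -47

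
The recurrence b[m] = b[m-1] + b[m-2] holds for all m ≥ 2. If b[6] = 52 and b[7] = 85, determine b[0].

Rearranging, b[m-2] = b[m] - b[m-1].
b[5] = 85 - 52 = 33
b[4] = 52 - 33 = 19
b[3] = 33 - 19 = 14
b[2] = 19 - 14 = 5
b[1] = 14 - 5 = 9
b[0] = 5 - 9 = -4

-4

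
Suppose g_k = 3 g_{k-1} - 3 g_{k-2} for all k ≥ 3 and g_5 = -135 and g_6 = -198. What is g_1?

7

Rearranging, g_{k-2} = (g_k - 3 g_{k-1}) / -3.
g_4 = (-198 - 3·(-135)) / -3 = 207/-3 = -69
g_3 = (-135 - 3·(-69)) / -3 = 72/-3 = -24
g_2 = (-69 - 3·(-24)) / -3 = 3/-3 = -1
g_1 = (-24 - 3·(-1)) / -3 = -21/-3 = 7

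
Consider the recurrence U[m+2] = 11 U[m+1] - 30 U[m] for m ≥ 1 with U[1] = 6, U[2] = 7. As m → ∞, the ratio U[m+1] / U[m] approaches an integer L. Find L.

The characteristic equation is r^2 - 11r + 30 = 0, which factors as (r - 6)(r - 5) = 0.
So the roots are 6 and 5. Since |6| > |5| and the coefficient of 6^m is non-zero, the ratio tends to 6.

6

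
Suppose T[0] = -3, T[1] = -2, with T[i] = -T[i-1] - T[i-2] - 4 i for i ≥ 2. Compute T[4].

T[2] = -(-2) - (-3) - 8 = -3
T[3] = -(-3) - (-2) - 12 = -7
T[4] = -(-7) - (-3) - 16 = -6

-6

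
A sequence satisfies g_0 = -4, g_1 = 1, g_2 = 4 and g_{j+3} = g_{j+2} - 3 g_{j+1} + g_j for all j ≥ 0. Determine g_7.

27

g_3 = 4 - 3·1 + (-4) = -3
g_4 = (-3) - 3·4 + 1 = -14
g_5 = (-14) - 3·(-3) + 4 = -1
g_6 = (-1) - 3·(-14) + (-3) = 38
g_7 = 38 - 3·(-1) + (-14) = 27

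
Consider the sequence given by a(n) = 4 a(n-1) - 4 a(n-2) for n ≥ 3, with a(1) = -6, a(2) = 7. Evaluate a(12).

201728

a(3) = 4*7 - 4*(-6) = 52
a(4) = 4*52 - 4*7 = 180
a(5) = 4*180 - 4*52 = 512
a(6) = 4*512 - 4*180 = 1328
a(7) = 4*1328 - 4*512 = 3264
a(8) = 4*3264 - 4*1328 = 7744
a(9) = 4*7744 - 4*3264 = 17920
a(10) = 4*17920 - 4*7744 = 40704
a(11) = 4*40704 - 4*17920 = 91136
a(12) = 4*91136 - 4*40704 = 201728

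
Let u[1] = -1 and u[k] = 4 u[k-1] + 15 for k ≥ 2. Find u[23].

The fixed point is 15/(1 - 4) = -5, so u[k] + 5 = 4(u[k-1] + 5).
Hence u[k] = 4·4^{k-1} - 5.
u[23] = 4·4^{22} - 5 = 4·17592186044416 - 5 = 70368744177659.

70368744177659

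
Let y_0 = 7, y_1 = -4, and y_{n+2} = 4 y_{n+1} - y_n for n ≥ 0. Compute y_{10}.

-889079

y_2 = 4(-4) - 7 = -23
y_3 = 4(-23) - (-4) = -88
y_4 = 4(-88) - (-23) = -329
y_5 = 4(-329) - (-88) = -1228
y_6 = 4(-1228) - (-329) = -4583
y_7 = 4(-4583) - (-1228) = -17104
y_8 = 4(-17104) - (-4583) = -63833
y_9 = 4(-63833) - (-17104) = -238228
y_{10} = 4(-238228) - (-63833) = -889079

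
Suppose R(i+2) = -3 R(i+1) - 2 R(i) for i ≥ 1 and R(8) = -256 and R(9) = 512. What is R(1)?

Rearranging, R(i-2) = (R(i) + 3 R(i-1)) / -2.
R(7) = (512 + 3(-256)) / -2 = -256/-2 = 128
R(6) = (-256 + 3(128)) / -2 = 128/-2 = -64
R(5) = (128 + 3(-64)) / -2 = -64/-2 = 32
R(4) = (-64 + 3(32)) / -2 = 32/-2 = -16
R(3) = (32 + 3(-16)) / -2 = -16/-2 = 8
R(2) = (-16 + 3(8)) / -2 = 8/-2 = -4
R(1) = (8 + 3(-4)) / -2 = -4/-2 = 2

2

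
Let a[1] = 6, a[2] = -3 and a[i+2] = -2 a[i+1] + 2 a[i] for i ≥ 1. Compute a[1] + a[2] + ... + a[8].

a[3] = -2(-3) + 2(6) = 18
a[4] = -2(18) + 2(-3) = -42
a[5] = -2(-42) + 2(18) = 120
a[6] = -2(120) + 2(-42) = -324
a[7] = -2(-324) + 2(120) = 888
a[8] = -2(888) + 2(-324) = -2424
Sum = 6 + (-3) + 18 + (-42) + 120 + (-324) + 888 + (-2424) = -1761

-1761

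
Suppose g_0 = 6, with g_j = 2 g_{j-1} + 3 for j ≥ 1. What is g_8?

g_1 = 2·6 + 3 = 15
g_2 = 2·15 + 3 = 33
g_3 = 2·33 + 3 = 69
g_4 = 2·69 + 3 = 141
g_5 = 2·141 + 3 = 285
g_6 = 2·285 + 3 = 573
g_7 = 2·573 + 3 = 1149
g_8 = 2·1149 + 3 = 2301

2301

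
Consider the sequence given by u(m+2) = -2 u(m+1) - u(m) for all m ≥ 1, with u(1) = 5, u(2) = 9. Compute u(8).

u(3) = -2(9) - 5 = -23
u(4) = -2(-23) - 9 = 37
u(5) = -2(37) - (-23) = -51
u(6) = -2(-51) - 37 = 65
u(7) = -2(65) - (-51) = -79
u(8) = -2(-79) - 65 = 93

93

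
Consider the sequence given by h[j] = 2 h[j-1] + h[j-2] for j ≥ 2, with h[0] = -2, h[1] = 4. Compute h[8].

h[2] = 2*4 + (-2) = 6
h[3] = 2*6 + 4 = 16
h[4] = 2*16 + 6 = 38
h[5] = 2*38 + 16 = 92
h[6] = 2*92 + 38 = 222
h[7] = 2*222 + 92 = 536
h[8] = 2*536 + 222 = 1294

1294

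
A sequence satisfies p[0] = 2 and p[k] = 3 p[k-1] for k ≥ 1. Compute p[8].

13122

p[1] = 3*2 = 6
p[2] = 3*6 = 18
p[3] = 3*18 = 54
p[4] = 3*54 = 162
p[5] = 3*162 = 486
p[6] = 3*486 = 1458
p[7] = 3*1458 = 4374
p[8] = 3*4374 = 13122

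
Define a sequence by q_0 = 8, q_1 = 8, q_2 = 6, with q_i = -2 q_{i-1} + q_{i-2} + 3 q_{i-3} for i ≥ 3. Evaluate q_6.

q_3 = -2·6 + 8 + 3·8 = 20
q_4 = -2·20 + 6 + 3·8 = -10
q_5 = -2·(-10) + 20 + 3·6 = 58
q_6 = -2·58 + (-10) + 3·20 = -66

-66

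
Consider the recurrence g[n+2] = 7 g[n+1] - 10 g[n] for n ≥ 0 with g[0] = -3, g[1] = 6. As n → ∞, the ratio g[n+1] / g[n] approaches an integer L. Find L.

The characteristic equation is r^2 - 7r + 10 = 0, which factors as (r - 5)(r - 2) = 0.
So the roots are 5 and 2. Since |5| > |2| and the coefficient of 5^n is non-zero, the ratio tends to 5.

5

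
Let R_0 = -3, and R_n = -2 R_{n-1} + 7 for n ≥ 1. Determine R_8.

-1363

R_1 = -2*(-3) + 7 = 13
R_2 = -2*13 + 7 = -19
R_3 = -2*(-19) + 7 = 45
R_4 = -2*45 + 7 = -83
R_5 = -2*(-83) + 7 = 173
R_6 = -2*173 + 7 = -339
R_7 = -2*(-339) + 7 = 685
R_8 = -2*685 + 7 = -1363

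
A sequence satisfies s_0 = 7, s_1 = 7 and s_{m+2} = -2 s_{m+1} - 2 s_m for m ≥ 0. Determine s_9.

s_2 = -2·7 - 2·7 = -28
s_3 = -2·(-28) - 2·7 = 42
s_4 = -2·42 - 2·(-28) = -28
s_5 = -2·(-28) - 2·42 = -28
s_6 = -2·(-28) - 2·(-28) = 112
s_7 = -2·112 - 2·(-28) = -168
s_8 = -2·(-168) - 2·112 = 112
s_9 = -2·112 - 2·(-168) = 112

112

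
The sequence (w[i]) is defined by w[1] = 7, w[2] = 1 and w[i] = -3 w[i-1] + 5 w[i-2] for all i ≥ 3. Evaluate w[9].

w[3] = -3*1 + 5*7 = 32
w[4] = -3*32 + 5*1 = -91
w[5] = -3*(-91) + 5*32 = 433
w[6] = -3*433 + 5*(-91) = -1754
w[7] = -3*(-1754) + 5*433 = 7427
w[8] = -3*7427 + 5*(-1754) = -31051
w[9] = -3*(-31051) + 5*7427 = 130288

130288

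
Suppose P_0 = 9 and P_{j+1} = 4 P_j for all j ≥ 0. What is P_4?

2304

P_1 = 4·9 = 36
P_2 = 4·36 = 144
P_3 = 4·144 = 576
P_4 = 4·576 = 2304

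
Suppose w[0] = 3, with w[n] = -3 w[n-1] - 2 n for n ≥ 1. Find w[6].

w[1] = -3·3 - 2 = -11
w[2] = -3·(-11) - 4 = 29
w[3] = -3·29 - 6 = -93
w[4] = -3·(-93) - 8 = 271
w[5] = -3·271 - 10 = -823
w[6] = -3·(-823) - 12 = 2457

2457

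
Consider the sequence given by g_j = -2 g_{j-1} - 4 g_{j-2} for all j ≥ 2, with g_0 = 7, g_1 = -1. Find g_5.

g_2 = -2·(-1) - 4·7 = -26
g_3 = -2·(-26) - 4·(-1) = 56
g_4 = -2·56 - 4·(-26) = -8
g_5 = -2·(-8) - 4·56 = -208

-208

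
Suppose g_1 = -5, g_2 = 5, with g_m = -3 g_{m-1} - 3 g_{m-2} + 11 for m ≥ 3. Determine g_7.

179

g_3 = -3*5 - 3*(-5) + 11 = 11
g_4 = -3*11 - 3*5 + 11 = -37
g_5 = -3*(-37) - 3*11 + 11 = 89
g_6 = -3*89 - 3*(-37) + 11 = -145
g_7 = -3*(-145) - 3*89 + 11 = 179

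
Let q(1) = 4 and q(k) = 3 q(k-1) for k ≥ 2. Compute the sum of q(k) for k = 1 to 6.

q(2) = 3(4) = 12
q(3) = 3(12) = 36
q(4) = 3(36) = 108
q(5) = 3(108) = 324
q(6) = 3(324) = 972
Sum = 4 + 12 + 36 + 108 + 324 + 972 = 1456

1456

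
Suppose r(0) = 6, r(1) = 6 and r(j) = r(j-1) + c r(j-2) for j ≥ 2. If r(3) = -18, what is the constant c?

r(2) = 6 + 6c
r(3) = 6 + 12c
So 6 + 12c = -18, giving c = -2.

-2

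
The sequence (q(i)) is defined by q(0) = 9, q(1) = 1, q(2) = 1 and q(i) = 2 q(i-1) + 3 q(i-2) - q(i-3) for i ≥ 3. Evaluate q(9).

q(3) = 2*1 + 3*1 - 9 = -4
q(4) = 2*(-4) + 3*1 - 1 = -6
q(5) = 2*(-6) + 3*(-4) - 1 = -25
q(6) = 2*(-25) + 3*(-6) - (-4) = -64
q(7) = 2*(-64) + 3*(-25) - (-6) = -197
q(8) = 2*(-197) + 3*(-64) - (-25) = -561
q(9) = 2*(-561) + 3*(-197) - (-64) = -1649

-1649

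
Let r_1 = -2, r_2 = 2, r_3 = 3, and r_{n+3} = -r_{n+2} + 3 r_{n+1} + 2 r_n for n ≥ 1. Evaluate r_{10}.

-253

r_4 = -3 + 3*2 + 2*(-2) = -1
r_5 = -(-1) + 3*3 + 2*2 = 14
r_6 = -14 + 3*(-1) + 2*3 = -11
r_7 = -(-11) + 3*14 + 2*(-1) = 51
r_8 = -51 + 3*(-11) + 2*14 = -56
r_9 = -(-56) + 3*51 + 2*(-11) = 187
r_{10} = -187 + 3*(-56) + 2*51 = -253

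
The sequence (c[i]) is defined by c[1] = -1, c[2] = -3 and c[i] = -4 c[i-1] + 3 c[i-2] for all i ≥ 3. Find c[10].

-448515

c[3] = -4*(-3) + 3*(-1) = 9
c[4] = -4*9 + 3*(-3) = -45
c[5] = -4*(-45) + 3*9 = 207
c[6] = -4*207 + 3*(-45) = -963
c[7] = -4*(-963) + 3*207 = 4473
c[8] = -4*4473 + 3*(-963) = -20781
c[9] = -4*(-20781) + 3*4473 = 96543
c[10] = -4*96543 + 3*(-20781) = -448515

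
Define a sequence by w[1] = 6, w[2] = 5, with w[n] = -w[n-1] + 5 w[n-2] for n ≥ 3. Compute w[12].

-97625

w[3] = -5 + 5(6) = 25
w[4] = -25 + 5(5) = 0
w[5] = -0 + 5(25) = 125
w[6] = -125 + 5(0) = -125
w[7] = -(-125) + 5(125) = 750
w[8] = -750 + 5(-125) = -1375
w[9] = -(-1375) + 5(750) = 5125
w[10] = -5125 + 5(-1375) = -12000
w[11] = -(-12000) + 5(5125) = 37625
w[12] = -37625 + 5(-12000) = -97625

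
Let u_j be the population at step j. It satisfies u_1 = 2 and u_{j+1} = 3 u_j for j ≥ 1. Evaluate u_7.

1458

u_2 = 3(2) = 6
u_3 = 3(6) = 18
u_4 = 3(18) = 54
u_5 = 3(54) = 162
u_6 = 3(162) = 486
u_7 = 3(486) = 1458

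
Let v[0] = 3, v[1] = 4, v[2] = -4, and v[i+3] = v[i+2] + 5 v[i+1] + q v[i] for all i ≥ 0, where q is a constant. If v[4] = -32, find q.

v[3] = 16 + 3q
v[4] = -4 + 7q
So -4 + 7q = -32, giving q = -4.

-4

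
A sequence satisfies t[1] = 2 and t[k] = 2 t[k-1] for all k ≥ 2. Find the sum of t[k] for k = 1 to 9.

t[2] = 2(2) = 4
t[3] = 2(4) = 8
t[4] = 2(8) = 16
t[5] = 2(16) = 32
t[6] = 2(32) = 64
t[7] = 2(64) = 128
t[8] = 2(128) = 256
t[9] = 2(256) = 512
Sum = 2 + 4 + 8 + 16 + 32 + 64 + 128 + 256 + 512 = 1022

1022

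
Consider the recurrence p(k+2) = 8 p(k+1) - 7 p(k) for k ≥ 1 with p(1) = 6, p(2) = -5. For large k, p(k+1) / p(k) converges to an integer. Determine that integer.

7

The characteristic equation is r^2 - 8r + 7 = 0, which factors as (r - 7)(r - 1) = 0.
So the roots are 7 and 1. Since |7| > |1| and the coefficient of 7^k is non-zero, the ratio tends to 7.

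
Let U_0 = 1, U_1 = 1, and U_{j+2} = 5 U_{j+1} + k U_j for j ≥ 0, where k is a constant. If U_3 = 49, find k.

U_2 = 5 + k
U_3 = 25 + 6k
So 25 + 6k = 49, giving k = 4.

4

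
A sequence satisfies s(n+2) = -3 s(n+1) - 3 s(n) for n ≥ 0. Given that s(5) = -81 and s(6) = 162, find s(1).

Rearranging, s(n-2) = (s(n) + 3 s(n-1)) / -3.
s(4) = (162 + 3(-81)) / -3 = -81/-3 = 27
s(3) = (-81 + 3(27)) / -3 = 0/-3 = 0
s(2) = (27 + 3(0)) / -3 = 27/-3 = -9
s(1) = (0 + 3(-9)) / -3 = -27/-3 = 9

9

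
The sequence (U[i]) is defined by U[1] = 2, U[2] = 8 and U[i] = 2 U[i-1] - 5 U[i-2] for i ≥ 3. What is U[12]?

U[3] = 2(8) - 5(2) = 6
U[4] = 2(6) - 5(8) = -28
U[5] = 2(-28) - 5(6) = -86
U[6] = 2(-86) - 5(-28) = -32
U[7] = 2(-32) - 5(-86) = 366
U[8] = 2(366) - 5(-32) = 892
U[9] = 2(892) - 5(366) = -46
U[10] = 2(-46) - 5(892) = -4552
U[11] = 2(-4552) - 5(-46) = -8874
U[12] = 2(-8874) - 5(-4552) = 5012

5012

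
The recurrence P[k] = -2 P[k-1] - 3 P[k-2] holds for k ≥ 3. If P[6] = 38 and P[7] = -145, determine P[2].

Rearranging, P[k-2] = (P[k] + 2 P[k-1]) / -3.
P[5] = (-145 + 2·38) / -3 = -69/-3 = 23
P[4] = (38 + 2·23) / -3 = 84/-3 = -28
P[3] = (23 + 2·(-28)) / -3 = -33/-3 = 11
P[2] = (-28 + 2·11) / -3 = -6/-3 = 2

2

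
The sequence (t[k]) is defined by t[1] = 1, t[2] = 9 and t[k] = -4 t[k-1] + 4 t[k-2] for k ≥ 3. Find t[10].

2060544

t[3] = -4*9 + 4*1 = -32
t[4] = -4*(-32) + 4*9 = 164
t[5] = -4*164 + 4*(-32) = -784
t[6] = -4*(-784) + 4*164 = 3792
t[7] = -4*3792 + 4*(-784) = -18304
t[8] = -4*(-18304) + 4*3792 = 88384
t[9] = -4*88384 + 4*(-18304) = -426752
t[10] = -4*(-426752) + 4*88384 = 2060544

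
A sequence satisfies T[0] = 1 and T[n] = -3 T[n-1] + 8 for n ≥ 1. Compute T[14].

-4782967

The fixed point is 8/(1 + 3) = 2, so T[n] - 2 = -3(T[n-1] - 2).
Hence T[n] = -1·(-3)^n + 2.
T[14] = -1·(-3)^{14} + 2 = -1·4782969 + 2 = -4782967.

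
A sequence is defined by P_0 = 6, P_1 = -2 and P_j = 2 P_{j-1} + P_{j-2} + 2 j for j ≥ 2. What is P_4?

46

P_2 = 2(-2) + 6 + 4 = 6
P_3 = 2(6) + (-2) + 6 = 16
P_4 = 2(16) + 6 + 8 = 46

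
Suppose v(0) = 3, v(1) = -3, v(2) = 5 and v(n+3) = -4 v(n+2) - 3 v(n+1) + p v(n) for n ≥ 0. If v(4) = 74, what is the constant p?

v(3) = -11 + 3p
v(4) = 29 - 15p
So 29 - 15p = 74, giving p = -3.

-3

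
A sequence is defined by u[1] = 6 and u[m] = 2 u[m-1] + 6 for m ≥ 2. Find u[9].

3066

u[2] = 2*6 + 6 = 18
u[3] = 2*18 + 6 = 42
u[4] = 2*42 + 6 = 90
u[5] = 2*90 + 6 = 186
u[6] = 2*186 + 6 = 378
u[7] = 2*378 + 6 = 762
u[8] = 2*762 + 6 = 1530
u[9] = 2*1530 + 6 = 3066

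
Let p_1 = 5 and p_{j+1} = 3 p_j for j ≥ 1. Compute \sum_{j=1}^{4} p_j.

p_2 = 3·5 = 15
p_3 = 3·15 = 45
p_4 = 3·45 = 135
Sum = 5 + 15 + 45 + 135 = 200

200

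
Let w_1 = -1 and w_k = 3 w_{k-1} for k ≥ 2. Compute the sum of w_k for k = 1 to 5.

w_2 = 3(-1) = -3
w_3 = 3(-3) = -9
w_4 = 3(-9) = -27
w_5 = 3(-27) = -81
Sum = (-1) + (-3) + (-9) + (-27) + (-81) = -121

-121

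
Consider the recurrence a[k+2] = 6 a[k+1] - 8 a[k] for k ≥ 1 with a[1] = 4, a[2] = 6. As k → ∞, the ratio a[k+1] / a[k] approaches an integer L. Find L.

The characteristic equation is r^2 - 6r + 8 = 0, which factors as (r - 4)(r - 2) = 0.
So the roots are 4 and 2. Since |4| > |2| and the coefficient of 4^k is non-zero, the ratio tends to 4.

4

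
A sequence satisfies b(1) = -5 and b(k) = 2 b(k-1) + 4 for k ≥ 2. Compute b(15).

The fixed point is 4/(1 - 2) = -4, so b(k) + 4 = 2(b(k-1) + 4).
Hence b(k) = -1·2^{k-1} - 4.
b(15) = -1·2^{14} - 4 = -1·16384 - 4 = -16388.

-16388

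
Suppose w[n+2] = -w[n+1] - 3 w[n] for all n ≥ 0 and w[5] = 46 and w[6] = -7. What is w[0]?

-3

Rearranging, w[n-2] = (w[n] + w[n-1]) / -3.
w[4] = (-7 + 46) / -3 = 39/-3 = -13
w[3] = (46 + (-13)) / -3 = 33/-3 = -11
w[2] = (-13 + (-11)) / -3 = -24/-3 = 8
w[1] = (-11 + 8) / -3 = -3/-3 = 1
w[0] = (8 + 1) / -3 = 9/-3 = -3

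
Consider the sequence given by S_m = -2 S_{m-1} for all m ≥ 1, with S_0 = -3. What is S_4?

S_1 = -2(-3) = 6
S_2 = -2(6) = -12
S_3 = -2(-12) = 24
S_4 = -2(24) = -48

-48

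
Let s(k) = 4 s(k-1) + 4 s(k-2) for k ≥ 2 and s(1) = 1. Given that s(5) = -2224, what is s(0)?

-7

Let s(0) = x.
s(2) = 4 + 4x
s(3) = 20 + 16x
s(4) = 96 + 80x
s(5) = 464 + 384x
So 464 + 384x = -2224, giving x = -7.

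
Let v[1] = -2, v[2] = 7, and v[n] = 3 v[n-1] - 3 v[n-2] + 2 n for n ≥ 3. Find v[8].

103

v[3] = 3·7 - 3·(-2) + 6 = 33
v[4] = 3·33 - 3·7 + 8 = 86
v[5] = 3·86 - 3·33 + 10 = 169
v[6] = 3·169 - 3·86 + 12 = 261
v[7] = 3·261 - 3·169 + 14 = 290
v[8] = 3·290 - 3·261 + 16 = 103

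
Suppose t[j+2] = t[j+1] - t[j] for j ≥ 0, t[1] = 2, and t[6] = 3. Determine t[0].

3

Let t[0] = z.
t[2] = 2 - z
t[3] = -z
t[4] = -2
t[5] = -2 + z
t[6] = z
So z = 3, giving z = 3.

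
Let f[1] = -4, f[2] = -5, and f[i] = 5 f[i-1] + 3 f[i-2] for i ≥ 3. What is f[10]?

-5803760

f[3] = 5(-5) + 3(-4) = -37
f[4] = 5(-37) + 3(-5) = -200
f[5] = 5(-200) + 3(-37) = -1111
f[6] = 5(-1111) + 3(-200) = -6155
f[7] = 5(-6155) + 3(-1111) = -34108
f[8] = 5(-34108) + 3(-6155) = -189005
f[9] = 5(-189005) + 3(-34108) = -1047349
f[10] = 5(-1047349) + 3(-189005) = -5803760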